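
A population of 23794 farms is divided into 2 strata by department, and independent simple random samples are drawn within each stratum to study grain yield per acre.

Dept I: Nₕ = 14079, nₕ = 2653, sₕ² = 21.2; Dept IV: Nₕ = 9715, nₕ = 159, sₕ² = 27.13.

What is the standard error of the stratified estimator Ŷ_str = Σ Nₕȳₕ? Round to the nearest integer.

4138

Var(Ŷ_str) = Σₕ Nₕ²(1 − fₕ)sₕ²/nₕ.
Dept I: 14079²·(1 − 2653/14079)·21.2/2653 = 1.285478 × 10^6.
Dept IV: 9715²·(1 − 159/9715)·27.13/159 = 1.58406 × 10^7.
Sum = 1.7126078 × 10^7.
SE = √(1.7126078 × 10^7) = 4138.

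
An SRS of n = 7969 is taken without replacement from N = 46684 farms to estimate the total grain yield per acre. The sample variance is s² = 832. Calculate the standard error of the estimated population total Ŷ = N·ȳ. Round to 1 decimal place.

13736.7

Var(Ŷ) = N²·Var(ȳ) = N²·(1 − n/N)·s²/n.
f = 7969/46684 = 0.17070088; Var(ȳ) = 0.82929912·832/7969 = 0.086582616.
Var(Ŷ) = 46684² · 0.086582616 = 1.8869779 × 10^8.
SE(Ŷ) = √(1.8869779 × 10^8) = 13736.7.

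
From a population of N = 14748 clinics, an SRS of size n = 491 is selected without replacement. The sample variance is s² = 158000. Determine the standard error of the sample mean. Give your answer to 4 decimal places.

Under SRS without replacement, Var(ȳ) = (1 − f)·s²/n with f = n/N = 491/14748 = 0.03329265.
Var(ȳ) = (1 − 0.03329265)·158000/491 = 0.96670735·321.79226 = 311.07894.
SE(ȳ) = √(311.07894) = 17.6374.

17.6374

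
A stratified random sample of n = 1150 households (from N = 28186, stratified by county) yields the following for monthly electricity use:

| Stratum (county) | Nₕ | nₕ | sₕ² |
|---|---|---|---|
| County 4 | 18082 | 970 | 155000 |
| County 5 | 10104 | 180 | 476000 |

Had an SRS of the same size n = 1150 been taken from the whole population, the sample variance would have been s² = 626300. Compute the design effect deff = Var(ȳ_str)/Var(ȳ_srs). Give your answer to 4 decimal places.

Var(ȳ_str) = Σ Wₕ²(1−fₕ)sₕ²/nₕ with Wₕ = Nₕ/28186:
  County 4: (18082/28186)²·(1−970/18082)·155000/970 = 62.235804
  County 5: (10104/28186)²·(1−180/10104)·476000/180 = 333.77027
  → Var(ȳ_str) = 396.00607.
Var(ȳ_srs) = (1 − 1150/28186)·626300/1150 = 522.38844.
deff = 396.00607 / 522.38844 = 0.7581.

0.7581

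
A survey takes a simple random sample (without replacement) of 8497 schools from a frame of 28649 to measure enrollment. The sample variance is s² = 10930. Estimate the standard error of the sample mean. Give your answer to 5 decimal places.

0.95122

Under SRS without replacement, Var(ȳ) = (1 − f)·s²/n with f = n/N = 8497/28649 = 0.29658976.
Var(ȳ) = (1 − 0.29658976)·10930/8497 = 0.70341024·1.2863364 = 0.90482217.
SE(ȳ) = √(0.90482217) = 0.95122.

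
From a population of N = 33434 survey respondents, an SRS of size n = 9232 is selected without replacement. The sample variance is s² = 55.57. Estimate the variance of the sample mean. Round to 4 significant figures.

Under SRS without replacement, Var(ȳ) = (1 − f)·s²/n with f = n/N = 9232/33434 = 0.27612610.
Var(ȳ) = (1 − 0.27612610)·55.57/9232 = 0.72387390·0.0060192808 = 0.0043572002.

0.004357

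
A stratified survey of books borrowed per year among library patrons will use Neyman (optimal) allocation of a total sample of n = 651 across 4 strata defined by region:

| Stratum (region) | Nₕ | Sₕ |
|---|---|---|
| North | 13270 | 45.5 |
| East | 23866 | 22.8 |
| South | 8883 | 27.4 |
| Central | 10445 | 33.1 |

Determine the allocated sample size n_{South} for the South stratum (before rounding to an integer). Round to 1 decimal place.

91.2

Neyman allocation: nₕ = n·NₕSₕ / Σⱼ NⱼSⱼ.
Σ NⱼSⱼ = 13270·45.5 + 23866·22.8 + 8883·27.4 + 10445·33.1 = 1.7370535 × 10^6.
n_{South} = 651·8883·27.4 / (1.7370535 × 10^6) = 91.2.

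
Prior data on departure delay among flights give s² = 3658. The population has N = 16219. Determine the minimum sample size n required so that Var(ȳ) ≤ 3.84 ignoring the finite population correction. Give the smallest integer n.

Without fpc, n₀ = s²/D = 3658/3.84 = 952.6042.
Rounding up, n = 953.

953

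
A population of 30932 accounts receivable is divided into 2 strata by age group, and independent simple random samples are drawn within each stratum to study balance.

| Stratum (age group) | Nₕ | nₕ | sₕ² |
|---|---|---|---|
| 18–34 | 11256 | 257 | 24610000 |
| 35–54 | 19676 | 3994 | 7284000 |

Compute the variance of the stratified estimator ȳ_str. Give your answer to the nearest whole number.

12979

Var(ȳ_str) = Σₕ Wₕ²(1 − fₕ)sₕ²/nₕ with Wₕ = Nₕ/N, N = 30932.
18–34: Wₕ = 0.36389500; term = 0.36389500²·(1 − 0.02283227)·24610000/257 = 12390.812.
35–54: Wₕ = 0.63610500; term = 0.63610500²·(1 − 0.20298841)·7284000/3994 = 588.14463.
Sum = 12978.957.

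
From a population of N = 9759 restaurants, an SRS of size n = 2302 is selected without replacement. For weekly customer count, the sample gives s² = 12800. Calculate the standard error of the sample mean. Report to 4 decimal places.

2.0613

Under SRS without replacement, Var(ȳ) = (1 − f)·s²/n with f = n/N = 2302/9759 = 0.23588482.
Var(ȳ) = (1 − 0.23588482)·12800/2302 = 0.76411518·5.5603823 = 4.2487725.
SE(ȳ) = √(4.2487725) = 2.0613.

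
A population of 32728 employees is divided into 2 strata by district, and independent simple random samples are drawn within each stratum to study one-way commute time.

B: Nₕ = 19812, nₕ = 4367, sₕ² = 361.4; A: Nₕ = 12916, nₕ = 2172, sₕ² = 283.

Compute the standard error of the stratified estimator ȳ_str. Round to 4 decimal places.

Var(ȳ_str) = Σₕ Wₕ²(1 − fₕ)sₕ²/nₕ with Wₕ = Nₕ/N, N = 32728.
B: Wₕ = 0.60535321; term = 0.60535321²·(1 − 0.22042197)·361.4/4367 = 0.023641893.
A: Wₕ = 0.39464679; term = 0.39464679²·(1 − 0.16816352)·283/2172 = 0.016880361.
Sum = 0.040522254.
SE = √(0.040522254) = 0.2013.

0.2013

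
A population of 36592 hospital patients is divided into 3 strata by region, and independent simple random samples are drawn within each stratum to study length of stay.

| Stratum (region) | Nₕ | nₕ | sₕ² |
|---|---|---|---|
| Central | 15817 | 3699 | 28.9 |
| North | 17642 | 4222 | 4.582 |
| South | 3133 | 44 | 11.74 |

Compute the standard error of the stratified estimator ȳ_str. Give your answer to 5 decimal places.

0.05691

Var(ȳ_str) = Σₕ Wₕ²(1 − fₕ)sₕ²/nₕ with Wₕ = Nₕ/N, N = 36592.
Central: Wₕ = 0.43225295; term = 0.43225295²·(1 − 0.23386230)·28.9/3699 = 0.0011183977.
North: Wₕ = 0.48212724; term = 0.48212724²·(1 − 0.23931527)·4.582/4222 = 1.9189555 × 10^-4.
South: Wₕ = 0.08561981; term = 0.08561981²·(1 − 0.01404405)·11.74/44 = 0.0019285079.
Sum = 0.0032388012.
SE = √(0.0032388012) = 0.05691.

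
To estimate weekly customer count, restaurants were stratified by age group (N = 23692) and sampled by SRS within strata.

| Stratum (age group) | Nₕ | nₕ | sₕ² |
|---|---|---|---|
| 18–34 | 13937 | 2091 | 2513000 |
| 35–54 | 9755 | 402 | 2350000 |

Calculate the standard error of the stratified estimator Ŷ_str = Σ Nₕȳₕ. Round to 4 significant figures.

Var(Ŷ_str) = Σₕ Nₕ²(1 − fₕ)sₕ²/nₕ.
18–34: 13937²·(1 − 2091/13937)·2513000/2091 = 1.9841728 × 10^11.
35–54: 9755²·(1 − 402/9755)·2350000/402 = 5.3335948 × 10^11.
Sum = 7.3177676 × 10^11.
SE = √(7.3177676 × 10^11) = 855400.

855400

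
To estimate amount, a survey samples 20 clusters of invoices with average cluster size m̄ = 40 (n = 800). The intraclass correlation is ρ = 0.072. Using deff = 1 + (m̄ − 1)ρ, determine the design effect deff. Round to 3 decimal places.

deff = 1 + (40 − 1)·0.072 = 1 + 2.808 = 3.808.

3.808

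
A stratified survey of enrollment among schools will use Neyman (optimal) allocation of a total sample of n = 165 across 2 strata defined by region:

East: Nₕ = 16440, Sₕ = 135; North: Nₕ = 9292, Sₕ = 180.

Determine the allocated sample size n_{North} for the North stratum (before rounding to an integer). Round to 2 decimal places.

70.91

Neyman allocation: nₕ = n·NₕSₕ / Σⱼ NⱼSⱼ.
Σ NⱼSⱼ = 16440·135 + 9292·180 = 3.89196 × 10^6.
n_{North} = 165·9292·180 / (3.89196 × 10^6) = 70.91.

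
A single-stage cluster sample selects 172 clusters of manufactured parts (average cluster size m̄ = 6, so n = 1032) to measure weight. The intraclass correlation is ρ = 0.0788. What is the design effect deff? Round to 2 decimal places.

1.39

deff = 1 + (6 − 1)·0.0788 = 1 + 0.394 = 1.394.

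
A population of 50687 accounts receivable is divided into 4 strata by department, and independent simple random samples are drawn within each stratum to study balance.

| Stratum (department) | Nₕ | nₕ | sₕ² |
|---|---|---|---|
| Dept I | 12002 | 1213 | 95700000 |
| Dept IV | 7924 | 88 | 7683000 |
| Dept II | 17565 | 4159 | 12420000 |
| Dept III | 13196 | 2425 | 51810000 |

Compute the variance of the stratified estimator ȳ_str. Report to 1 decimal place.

7542.2

Var(ȳ_str) = Σₕ Wₕ²(1 − fₕ)sₕ²/nₕ with Wₕ = Nₕ/N, N = 50687.
Dept I: Wₕ = 0.23678655; term = 0.23678655²·(1 − 0.10106649)·95700000/1213 = 3976.4248.
Dept IV: Wₕ = 0.15633200; term = 0.15633200²·(1 − 0.01110550)·7683000/88 = 2110.0555.
Dept II: Wₕ = 0.34653856; term = 0.34653856²·(1 − 0.23677768)·12420000/4159 = 273.70761.
Dept III: Wₕ = 0.26034289; term = 0.26034289²·(1 − 0.18376781)·51810000/2425 = 1181.9715.
Sum = 7542.1594.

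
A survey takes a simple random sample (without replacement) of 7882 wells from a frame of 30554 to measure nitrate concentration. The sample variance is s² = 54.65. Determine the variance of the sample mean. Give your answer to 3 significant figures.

0.00514

Under SRS without replacement, Var(ȳ) = (1 − f)·s²/n with f = n/N = 7882/30554 = 0.25796950.
Var(ȳ) = (1 − 0.25796950)·54.65/7882 = 0.74203050·0.0069335194 = 0.0051448829.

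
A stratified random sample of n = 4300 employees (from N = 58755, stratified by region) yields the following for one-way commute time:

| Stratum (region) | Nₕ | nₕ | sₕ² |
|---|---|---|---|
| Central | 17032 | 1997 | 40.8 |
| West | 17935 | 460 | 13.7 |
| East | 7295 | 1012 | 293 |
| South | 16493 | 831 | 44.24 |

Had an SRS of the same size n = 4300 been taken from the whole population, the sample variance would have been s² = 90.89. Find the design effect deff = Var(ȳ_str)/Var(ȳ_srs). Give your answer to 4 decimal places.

Var(ȳ_str) = Σ Wₕ²(1−fₕ)sₕ²/nₕ with Wₕ = Nₕ/58755:
  Central: (17032/58755)²·(1−1997/17032)·40.8/1997 = 0.0015155195
  West: (17935/58755)²·(1−460/17935)·13.7/460 = 0.0027039063
  East: (7295/58755)²·(1−1012/7295)·293/1012 = 0.0038440569
  South: (16493/58755)²·(1−831/16493)·44.24/831 = 0.0039835595
  → Var(ȳ_str) = 0.012047042.
Var(ȳ_srs) = (1 − 4300/58755)·90.89/4300 = 0.019590277.
deff = 0.012047042 / 0.019590277 = 0.6150.

0.6150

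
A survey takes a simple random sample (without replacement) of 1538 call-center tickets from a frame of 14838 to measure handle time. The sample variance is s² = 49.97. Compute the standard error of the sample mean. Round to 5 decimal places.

Under SRS without replacement, Var(ȳ) = (1 − f)·s²/n with f = n/N = 1538/14838 = 0.10365278.
Var(ȳ) = (1 − 0.10365278)·49.97/1538 = 0.89634722·0.032490247 = 0.029122543.
SE(ȳ) = √(0.029122543) = 0.17065.

0.17065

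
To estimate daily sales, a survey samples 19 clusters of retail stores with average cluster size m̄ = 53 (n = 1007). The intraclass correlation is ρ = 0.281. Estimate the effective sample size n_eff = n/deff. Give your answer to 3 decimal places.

64.502

deff = 1 + (53 − 1)·0.281 = 1 + 14.612 = 15.612.
n_eff = 1007 / 15.612 = 64.502.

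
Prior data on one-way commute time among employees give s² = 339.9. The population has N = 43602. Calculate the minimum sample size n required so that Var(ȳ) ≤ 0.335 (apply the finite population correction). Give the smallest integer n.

992

Without fpc, n₀ = s²/D = 339.9/0.335 = 1014.6269.
With fpc, (1 − n/N)·s²/n ≤ D requires n ≥ n₀/(1 + n₀/N) = 1014.6269/(1 + 1014.6269/43602) = 991.5533.
Rounding up, n = 992.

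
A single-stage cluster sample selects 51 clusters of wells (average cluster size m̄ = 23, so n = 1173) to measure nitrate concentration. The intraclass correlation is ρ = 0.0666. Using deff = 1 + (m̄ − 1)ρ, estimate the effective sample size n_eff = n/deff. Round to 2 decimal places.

deff = 1 + (23 − 1)·0.0666 = 1 + 1.4652 = 2.4652.
n_eff = 1173 / 2.4652 = 475.82.

475.82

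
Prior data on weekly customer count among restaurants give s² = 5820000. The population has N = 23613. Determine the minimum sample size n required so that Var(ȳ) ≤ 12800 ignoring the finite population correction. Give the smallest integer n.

455

Without fpc, n₀ = s²/D = 5820000/12800 = 454.6875.
Rounding up, n = 455.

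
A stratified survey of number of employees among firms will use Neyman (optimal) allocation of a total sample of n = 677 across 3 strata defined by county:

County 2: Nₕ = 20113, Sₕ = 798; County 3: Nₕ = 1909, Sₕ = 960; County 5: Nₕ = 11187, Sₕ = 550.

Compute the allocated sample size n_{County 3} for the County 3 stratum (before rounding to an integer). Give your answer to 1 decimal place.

Neyman allocation: nₕ = n·NₕSₕ / Σⱼ NⱼSⱼ.
Σ NⱼSⱼ = 20113·798 + 1909·960 + 11187·550 = 2.4035664 × 10^7.
n_{County 3} = 677·1909·960 / (2.4035664 × 10^7) = 51.6.

51.6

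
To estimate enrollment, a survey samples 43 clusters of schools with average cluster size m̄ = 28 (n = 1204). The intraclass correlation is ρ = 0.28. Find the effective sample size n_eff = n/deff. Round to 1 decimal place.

140.7

deff = 1 + (28 − 1)·0.28 = 1 + 7.56 = 8.56.
n_eff = 1204 / 8.56 = 140.7.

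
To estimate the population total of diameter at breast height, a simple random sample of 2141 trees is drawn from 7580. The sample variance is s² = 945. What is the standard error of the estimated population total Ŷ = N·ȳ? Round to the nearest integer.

Var(Ŷ) = N²·Var(ȳ) = N²·(1 − n/N)·s²/n.
f = 2141/7580 = 0.28245383; Var(ȳ) = 0.71754617·945/2141 = 0.31671235.
Var(Ŷ) = 7580² · 0.31671235 = 1.8197151 × 10^7.
SE(Ŷ) = √(1.8197151 × 10^7) = 4266.

4266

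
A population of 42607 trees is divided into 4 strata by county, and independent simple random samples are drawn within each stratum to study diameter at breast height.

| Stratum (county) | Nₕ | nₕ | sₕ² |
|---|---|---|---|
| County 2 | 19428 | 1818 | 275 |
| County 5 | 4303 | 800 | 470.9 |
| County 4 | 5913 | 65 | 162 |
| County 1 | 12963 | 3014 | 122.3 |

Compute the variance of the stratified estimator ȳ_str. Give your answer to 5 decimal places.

0.08375

Var(ȳ_str) = Σₕ Wₕ²(1 − fₕ)sₕ²/nₕ with Wₕ = Nₕ/N, N = 42607.
County 2: Wₕ = 0.45598141; term = 0.45598141²·(1 − 0.09357628)·275/1818 = 0.028507843.
County 5: Wₕ = 0.10099279; term = 0.10099279²·(1 − 0.18591680)·470.9/800 = 0.0048875169.
County 4: Wₕ = 0.13878001; term = 0.13878001²·(1 − 0.01099273)·162/65 = 0.047473909.
County 1: Wₕ = 0.30424578; term = 0.30424578²·(1 − 0.23250791)·122.3/3014 = 0.0028827451.
Sum = 0.083752014.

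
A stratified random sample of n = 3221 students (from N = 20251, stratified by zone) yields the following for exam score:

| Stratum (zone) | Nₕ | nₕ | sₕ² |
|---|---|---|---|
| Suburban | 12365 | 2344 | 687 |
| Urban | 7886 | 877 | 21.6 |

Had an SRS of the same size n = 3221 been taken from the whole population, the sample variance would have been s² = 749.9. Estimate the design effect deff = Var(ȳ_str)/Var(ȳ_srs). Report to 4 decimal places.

0.4693

Var(ȳ_str) = Σ Wₕ²(1−fₕ)sₕ²/nₕ with Wₕ = Nₕ/20251:
  Suburban: (12365/20251)²·(1−2344/12365)·687/2344 = 0.088554649
  Urban: (7886/20251)²·(1−877/7886)·21.6/877 = 0.0033195105
  → Var(ȳ_str) = 0.09187416.
Var(ȳ_srs) = (1 − 3221/20251)·749.9/3221 = 0.19578563.
deff = 0.09187416 / 0.19578563 = 0.4693.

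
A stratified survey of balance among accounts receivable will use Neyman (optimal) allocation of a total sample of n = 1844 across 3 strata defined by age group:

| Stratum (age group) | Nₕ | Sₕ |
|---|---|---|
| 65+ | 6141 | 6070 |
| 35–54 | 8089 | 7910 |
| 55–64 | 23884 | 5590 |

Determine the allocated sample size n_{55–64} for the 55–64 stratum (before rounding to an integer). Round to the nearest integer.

1049

Neyman allocation: nₕ = n·NₕSₕ / Σⱼ NⱼSⱼ.
Σ NⱼSⱼ = 6141·6070 + 8089·7910 + 23884·5590 = 2.3477142 × 10^8.
n_{55–64} = 1844·23884·5590 / (2.3477142 × 10^8) = 1049.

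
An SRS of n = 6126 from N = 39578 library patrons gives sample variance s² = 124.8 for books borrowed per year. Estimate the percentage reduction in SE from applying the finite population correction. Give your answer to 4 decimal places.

8.0643

f = n/N = 6126/39578 = 0.15478296.
SE_no-fpc = √(s²/n) = 0.14273116; SE_fpc = √((1−f)s²/n) = 0.13122087.
Ratio = √(1−f) = 0.91935686. Reduction = 100·(1 − 0.91935686) = 8.0643%.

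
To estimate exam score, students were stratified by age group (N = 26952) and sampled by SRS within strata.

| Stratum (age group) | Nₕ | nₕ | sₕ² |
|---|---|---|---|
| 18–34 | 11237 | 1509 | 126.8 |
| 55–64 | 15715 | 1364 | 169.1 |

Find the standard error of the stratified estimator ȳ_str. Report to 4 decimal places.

0.2261

Var(ȳ_str) = Σₕ Wₕ²(1 − fₕ)sₕ²/nₕ with Wₕ = Nₕ/N, N = 26952.
18–34: Wₕ = 0.41692639; term = 0.41692639²·(1 − 0.13428851)·126.8/1509 = 0.012645091.
55–64: Wₕ = 0.58307361; term = 0.58307361²·(1 − 0.08679605)·169.1/1364 = 0.038489635.
Sum = 0.051134726.
SE = √(0.051134726) = 0.2261.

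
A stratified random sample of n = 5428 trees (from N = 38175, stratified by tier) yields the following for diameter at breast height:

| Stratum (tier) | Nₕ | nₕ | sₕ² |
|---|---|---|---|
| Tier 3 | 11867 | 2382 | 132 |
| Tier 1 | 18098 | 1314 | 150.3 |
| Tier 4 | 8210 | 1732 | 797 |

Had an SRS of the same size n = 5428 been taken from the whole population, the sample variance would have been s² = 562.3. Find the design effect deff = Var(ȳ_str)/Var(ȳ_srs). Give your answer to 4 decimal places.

0.5054

Var(ȳ_str) = Σ Wₕ²(1−fₕ)sₕ²/nₕ with Wₕ = Nₕ/38175:
  Tier 3: (11867/38175)²·(1−2382/11867)·132/2382 = 0.0042800847
  Tier 1: (18098/38175)²·(1−1314/18098)·150.3/1314 = 0.02384139
  Tier 4: (8210/38175)²·(1−1732/8210)·797/1732 = 0.016793315
  → Var(ȳ_str) = 0.04491479.
Var(ȳ_srs) = (1 − 5428/38175)·562.3/5428 = 0.088862948.
deff = 0.04491479 / 0.088862948 = 0.5054.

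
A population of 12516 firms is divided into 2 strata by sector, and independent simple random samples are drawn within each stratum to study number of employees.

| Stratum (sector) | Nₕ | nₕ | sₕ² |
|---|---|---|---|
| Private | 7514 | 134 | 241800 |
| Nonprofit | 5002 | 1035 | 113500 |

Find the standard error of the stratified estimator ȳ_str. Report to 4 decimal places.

25.5473

Var(ȳ_str) = Σₕ Wₕ²(1 − fₕ)sₕ²/nₕ with Wₕ = Nₕ/N, N = 12516.
Private: Wₕ = 0.60035155; term = 0.60035155²·(1 − 0.01783338)·241800/134 = 638.77505.
Nonprofit: Wₕ = 0.39964845; term = 0.39964845²·(1 − 0.20691723)·113500/1035 = 13.890897.
Sum = 652.66595.
SE = √(652.66595) = 25.5473.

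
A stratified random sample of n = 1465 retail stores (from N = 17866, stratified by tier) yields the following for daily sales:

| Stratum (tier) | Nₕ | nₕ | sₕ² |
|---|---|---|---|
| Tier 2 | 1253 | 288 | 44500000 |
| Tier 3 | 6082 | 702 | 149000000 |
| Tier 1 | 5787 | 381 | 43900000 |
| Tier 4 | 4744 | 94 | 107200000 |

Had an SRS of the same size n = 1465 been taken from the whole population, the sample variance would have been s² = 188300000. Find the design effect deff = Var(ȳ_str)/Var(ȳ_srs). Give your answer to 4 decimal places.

0.9530

Var(ȳ_str) = Σ Wₕ²(1−fₕ)sₕ²/nₕ with Wₕ = Nₕ/17866:
  Tier 2: (1253/17866)²·(1−288/1253)·44500000/288 = 585.31715
  Tier 3: (6082/17866)²·(1−702/6082)·149000000/702 = 21758.211
  Tier 1: (5787/17866)²·(1−381/5787)·43900000/381 = 11293.132
  Tier 4: (4744/17866)²·(1−94/4744)·107200000/94 = 78815.186
  → Var(ȳ_str) = 112451.85.
Var(ȳ_srs) = (1 − 1465/17866)·188300000/1465 = 117992.85.
deff = 112451.85 / 117992.85 = 0.9530.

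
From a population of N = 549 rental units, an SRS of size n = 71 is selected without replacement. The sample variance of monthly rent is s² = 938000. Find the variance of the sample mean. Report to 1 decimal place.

Under SRS without replacement, Var(ȳ) = (1 − f)·s²/n with f = n/N = 71/549 = 0.12932605.
Var(ȳ) = (1 − 0.12932605)·938000/71 = 0.87067395·13211.268 = 11502.707.

11502.7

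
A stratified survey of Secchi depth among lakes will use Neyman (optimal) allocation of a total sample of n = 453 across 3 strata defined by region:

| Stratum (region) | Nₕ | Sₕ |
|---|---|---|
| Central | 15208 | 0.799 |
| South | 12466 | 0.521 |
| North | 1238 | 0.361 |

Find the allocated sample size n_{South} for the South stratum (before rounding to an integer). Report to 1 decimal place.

Neyman allocation: nₕ = n·NₕSₕ / Σⱼ NⱼSⱼ.
Σ NⱼSⱼ = 15208·0.799 + 12466·0.521 + 1238·0.361 = 19092.896.
n_{South} = 453·12466·0.521 / 19092.896 = 154.1.

154.1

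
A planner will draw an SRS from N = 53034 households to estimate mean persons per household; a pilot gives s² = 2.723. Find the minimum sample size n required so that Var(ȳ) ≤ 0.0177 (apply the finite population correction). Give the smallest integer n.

Without fpc, n₀ = s²/D = 2.723/0.0177 = 153.8418.
With fpc, (1 − n/N)·s²/n ≤ D requires n ≥ n₀/(1 + n₀/N) = 153.8418/(1 + 153.8418/53034) = 153.3968.
Rounding up, n = 154.

154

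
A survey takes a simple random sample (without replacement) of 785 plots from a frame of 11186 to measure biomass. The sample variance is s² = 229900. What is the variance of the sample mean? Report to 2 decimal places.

272.31

Under SRS without replacement, Var(ȳ) = (1 − f)·s²/n with f = n/N = 785/11186 = 0.07017701.
Var(ȳ) = (1 − 0.07017701)·229900/785 = 0.92982299·292.86624 = 272.31377.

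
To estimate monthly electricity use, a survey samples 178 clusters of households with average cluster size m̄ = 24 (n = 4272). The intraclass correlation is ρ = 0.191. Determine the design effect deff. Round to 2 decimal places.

deff = 1 + (24 − 1)·0.191 = 1 + 4.393 = 5.393.

5.39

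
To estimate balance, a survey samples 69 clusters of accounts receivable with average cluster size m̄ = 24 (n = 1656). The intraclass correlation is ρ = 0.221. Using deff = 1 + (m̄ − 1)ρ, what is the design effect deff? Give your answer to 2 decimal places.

6.08

deff = 1 + (24 − 1)·0.221 = 1 + 5.083 = 6.083.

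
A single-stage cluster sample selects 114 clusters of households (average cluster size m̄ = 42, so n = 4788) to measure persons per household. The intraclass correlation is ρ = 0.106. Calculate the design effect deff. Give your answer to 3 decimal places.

deff = 1 + (42 − 1)·0.106 = 1 + 4.346 = 5.346.

5.346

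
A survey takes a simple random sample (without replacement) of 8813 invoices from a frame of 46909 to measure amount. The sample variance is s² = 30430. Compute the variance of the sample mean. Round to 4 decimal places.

Under SRS without replacement, Var(ȳ) = (1 − f)·s²/n with f = n/N = 8813/46909 = 0.18787440.
Var(ȳ) = (1 − 0.18787440)·30430/8813 = 0.81212560·3.4528537 = 2.8041509.

2.8042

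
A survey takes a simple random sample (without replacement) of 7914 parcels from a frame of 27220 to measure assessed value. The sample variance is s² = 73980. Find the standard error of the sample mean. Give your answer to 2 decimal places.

2.57

Under SRS without replacement, Var(ȳ) = (1 − f)·s²/n with f = n/N = 7914/27220 = 0.29074210.
Var(ȳ) = (1 − 0.29074210)·73980/7914 = 0.70925790·9.3479909 = 6.6301364.
SE(ȳ) = √(6.6301364) = 2.57.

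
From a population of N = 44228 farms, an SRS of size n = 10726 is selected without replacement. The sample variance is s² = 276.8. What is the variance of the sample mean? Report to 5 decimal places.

0.01955

Under SRS without replacement, Var(ȳ) = (1 − f)·s²/n with f = n/N = 10726/44228 = 0.24251605.
Var(ȳ) = (1 − 0.24251605)·276.8/10726 = 0.75748395·0.025806452 = 0.019547973.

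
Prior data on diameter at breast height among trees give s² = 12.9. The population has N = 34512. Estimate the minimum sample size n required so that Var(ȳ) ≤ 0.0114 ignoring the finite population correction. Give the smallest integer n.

Without fpc, n₀ = s²/D = 12.9/0.0114 = 1131.5789.
Rounding up, n = 1132.

1132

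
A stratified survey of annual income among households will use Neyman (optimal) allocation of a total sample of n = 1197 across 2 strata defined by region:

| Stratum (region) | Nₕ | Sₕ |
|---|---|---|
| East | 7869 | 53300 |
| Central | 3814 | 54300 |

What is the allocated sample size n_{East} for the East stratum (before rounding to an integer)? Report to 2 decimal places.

Neyman allocation: nₕ = n·NₕSₕ / Σⱼ NⱼSⱼ.
Σ NⱼSⱼ = 7869·53300 + 3814·54300 = 6.265179 × 10^8.
n_{East} = 1197·7869·53300 / (6.265179 × 10^8) = 801.32.

801.32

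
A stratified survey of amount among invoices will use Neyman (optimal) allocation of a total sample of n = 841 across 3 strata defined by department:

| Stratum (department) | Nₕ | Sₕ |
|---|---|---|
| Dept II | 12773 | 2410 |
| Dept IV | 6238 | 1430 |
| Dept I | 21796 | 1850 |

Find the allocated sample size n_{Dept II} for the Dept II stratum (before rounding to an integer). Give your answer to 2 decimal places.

Neyman allocation: nₕ = n·NₕSₕ / Σⱼ NⱼSⱼ.
Σ NⱼSⱼ = 12773·2410 + 6238·1430 + 21796·1850 = 8.002587 × 10^7.
n_{Dept II} = 841·12773·2410 / (8.002587 × 10^7) = 323.50.

323.50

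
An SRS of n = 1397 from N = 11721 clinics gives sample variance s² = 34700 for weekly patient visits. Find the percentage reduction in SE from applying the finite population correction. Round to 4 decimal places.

f = n/N = 1397/11721 = 0.11918778.
SE_no-fpc = √(s²/n) = 4.983868; SE_fpc = √((1−f)s²/n) = 4.6774397.
Ratio = √(1−f) = 0.93851597. Reduction = 100·(1 − 0.93851597) = 6.1484%.

6.1484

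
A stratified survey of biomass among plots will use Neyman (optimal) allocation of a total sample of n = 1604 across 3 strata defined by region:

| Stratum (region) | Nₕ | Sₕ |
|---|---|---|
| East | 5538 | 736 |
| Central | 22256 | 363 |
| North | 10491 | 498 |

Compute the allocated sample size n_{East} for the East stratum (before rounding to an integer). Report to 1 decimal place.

376.2

Neyman allocation: nₕ = n·NₕSₕ / Σⱼ NⱼSⱼ.
Σ NⱼSⱼ = 5538·736 + 22256·363 + 10491·498 = 1.7379414 × 10^7.
n_{East} = 1604·5538·736 / (1.7379414 × 10^7) = 376.2.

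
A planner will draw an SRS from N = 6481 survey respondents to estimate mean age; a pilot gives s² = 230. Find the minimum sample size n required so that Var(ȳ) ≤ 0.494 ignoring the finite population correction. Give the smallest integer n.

Without fpc, n₀ = s²/D = 230/0.494 = 465.5870.
Rounding up, n = 466.

466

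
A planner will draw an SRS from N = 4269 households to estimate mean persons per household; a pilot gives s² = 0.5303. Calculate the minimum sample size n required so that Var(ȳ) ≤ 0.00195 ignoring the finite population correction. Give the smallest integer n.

Without fpc, n₀ = s²/D = 0.5303/0.00195 = 271.9487.
Rounding up, n = 272.

272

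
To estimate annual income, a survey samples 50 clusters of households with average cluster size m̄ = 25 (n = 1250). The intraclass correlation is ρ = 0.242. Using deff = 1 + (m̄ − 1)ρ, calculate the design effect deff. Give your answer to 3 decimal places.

deff = 1 + (25 − 1)·0.242 = 1 + 5.808 = 6.808.

6.808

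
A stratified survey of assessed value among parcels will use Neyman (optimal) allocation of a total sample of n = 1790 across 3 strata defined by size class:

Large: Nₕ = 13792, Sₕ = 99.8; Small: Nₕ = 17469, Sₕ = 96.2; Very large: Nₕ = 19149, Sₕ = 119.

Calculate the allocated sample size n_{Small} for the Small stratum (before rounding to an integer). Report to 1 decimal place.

Neyman allocation: nₕ = n·NₕSₕ / Σⱼ NⱼSⱼ.
Σ NⱼSⱼ = 13792·99.8 + 17469·96.2 + 19149·119 = 5.3356904 × 10^6.
n_{Small} = 1790·17469·96.2 / (5.3356904 × 10^6) = 563.8.

563.8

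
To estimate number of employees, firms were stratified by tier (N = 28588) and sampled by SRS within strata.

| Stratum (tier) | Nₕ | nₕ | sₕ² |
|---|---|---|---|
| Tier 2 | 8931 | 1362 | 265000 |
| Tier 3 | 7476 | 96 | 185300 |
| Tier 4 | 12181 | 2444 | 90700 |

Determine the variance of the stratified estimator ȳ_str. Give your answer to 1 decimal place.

Var(ȳ_str) = Σₕ Wₕ²(1 − fₕ)sₕ²/nₕ with Wₕ = Nₕ/N, N = 28588.
Tier 2: Wₕ = 0.31240381; term = 0.31240381²·(1 − 0.15250252)·265000/1362 = 16.093104.
Tier 3: Wₕ = 0.26150833; term = 0.26150833²·(1 − 0.01284109)·185300/96 = 130.30536.
Tier 4: Wₕ = 0.42608787; term = 0.42608787²·(1 − 0.20064034)·90700/2444 = 5.3857557.
Sum = 151.78422.

151.8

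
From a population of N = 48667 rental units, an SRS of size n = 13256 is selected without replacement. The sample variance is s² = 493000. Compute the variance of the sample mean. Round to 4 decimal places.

27.0606

Under SRS without replacement, Var(ȳ) = (1 − f)·s²/n with f = n/N = 13256/48667 = 0.27238170.
Var(ȳ) = (1 − 0.27238170)·493000/13256 = 0.72761830·37.190706 = 27.060638.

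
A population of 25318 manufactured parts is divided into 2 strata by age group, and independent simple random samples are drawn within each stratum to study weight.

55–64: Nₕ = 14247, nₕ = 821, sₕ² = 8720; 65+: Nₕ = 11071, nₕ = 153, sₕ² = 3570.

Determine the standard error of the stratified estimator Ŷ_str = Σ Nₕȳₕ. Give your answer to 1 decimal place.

69656.3

Var(Ŷ_str) = Σₕ Nₕ²(1 − fₕ)sₕ²/nₕ.
55–64: 14247²·(1 − 821/14247)·8720/821 = 2.0316243 × 10^9.
65+: 11071²·(1 − 153/11071)·3570/153 = 2.8203742 × 10^9.
Sum = 4.8519985 × 10^9.
SE = √(4.8519985 × 10^9) = 69656.3.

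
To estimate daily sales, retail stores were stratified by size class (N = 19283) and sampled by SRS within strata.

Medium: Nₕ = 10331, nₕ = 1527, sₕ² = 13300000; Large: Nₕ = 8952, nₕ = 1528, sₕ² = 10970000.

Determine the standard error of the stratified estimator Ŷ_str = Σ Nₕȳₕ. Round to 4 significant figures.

Var(Ŷ_str) = Σₕ Nₕ²(1 − fₕ)sₕ²/nₕ.
Medium: 10331²·(1 − 1527/10331)·13300000/1527 = 7.9220029 × 10^11.
Large: 8952²·(1 − 1528/8952)·10970000/1528 = 4.7713504 × 10^11.
Sum = 1.2693353 × 10^12.
SE = √(1.2693353 × 10^12) = 1.127 × 10^6.

1.127 × 10^6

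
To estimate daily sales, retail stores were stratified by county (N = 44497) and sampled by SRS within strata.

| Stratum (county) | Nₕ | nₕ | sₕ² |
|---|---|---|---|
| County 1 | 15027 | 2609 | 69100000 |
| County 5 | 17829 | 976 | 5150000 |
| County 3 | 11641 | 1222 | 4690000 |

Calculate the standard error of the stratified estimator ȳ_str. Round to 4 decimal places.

Var(ȳ_str) = Σₕ Wₕ²(1 − fₕ)sₕ²/nₕ with Wₕ = Nₕ/N, N = 44497.
County 1: Wₕ = 0.33770816; term = 0.33770816²·(1 − 0.17362082)·69100000/2609 = 2496.1257.
County 5: Wₕ = 0.40067870; term = 0.40067870²·(1 − 0.05474227)·5150000/976 = 800.75591.
County 3: Wₕ = 0.26161314; term = 0.26161314²·(1 − 0.10497380)·4690000/1222 = 235.1021.
Sum = 3531.9837.
SE = √(3531.9837) = 59.4305.

59.4305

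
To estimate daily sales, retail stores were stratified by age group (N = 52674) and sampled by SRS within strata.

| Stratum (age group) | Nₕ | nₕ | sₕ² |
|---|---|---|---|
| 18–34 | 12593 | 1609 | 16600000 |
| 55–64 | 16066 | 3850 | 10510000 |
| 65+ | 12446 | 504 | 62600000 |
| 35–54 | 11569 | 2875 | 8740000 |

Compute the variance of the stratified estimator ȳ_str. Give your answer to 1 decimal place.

Var(ȳ_str) = Σₕ Wₕ²(1 − fₕ)sₕ²/nₕ with Wₕ = Nₕ/N, N = 52674.
18–34: Wₕ = 0.23907431; term = 0.23907431²·(1 − 0.12776940)·16600000/1609 = 514.33866.
55–64: Wₕ = 0.30500816; term = 0.30500816²·(1 − 0.23963650)·10510000/3850 = 193.10173.
65+: Wₕ = 0.23628356; term = 0.23628356²·(1 − 0.04049494)·62600000/504 = 6653.621.
35–54: Wₕ = 0.21963398; term = 0.21963398²·(1 − 0.24850895)·8740000/2875 = 110.20377.
Sum = 7471.2652.

7471.3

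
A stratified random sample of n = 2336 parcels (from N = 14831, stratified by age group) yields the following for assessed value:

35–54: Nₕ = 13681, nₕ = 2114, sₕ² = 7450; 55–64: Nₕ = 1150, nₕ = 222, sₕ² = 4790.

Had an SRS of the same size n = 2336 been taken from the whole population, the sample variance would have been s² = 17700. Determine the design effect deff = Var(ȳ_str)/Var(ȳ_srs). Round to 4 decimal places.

0.4136

Var(ȳ_str) = Σ Wₕ²(1−fₕ)sₕ²/nₕ with Wₕ = Nₕ/14831:
  35–54: (13681/14831)²·(1−2114/13681)·7450/2114 = 2.5354147
  55–64: (1150/14831)²·(1−222/1150)·4790/222 = 0.10468573
  → Var(ȳ_str) = 2.6401004.
Var(ȳ_srs) = (1 − 2336/14831)·17700/2336 = 6.3836086.
deff = 2.6401004 / 6.3836086 = 0.4136.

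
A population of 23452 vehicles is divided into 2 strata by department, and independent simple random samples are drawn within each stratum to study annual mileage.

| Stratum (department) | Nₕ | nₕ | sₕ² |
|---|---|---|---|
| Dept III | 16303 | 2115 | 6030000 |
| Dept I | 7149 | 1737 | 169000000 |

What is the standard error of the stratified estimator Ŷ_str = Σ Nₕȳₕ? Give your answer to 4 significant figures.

Var(Ŷ_str) = Σₕ Nₕ²(1 − fₕ)sₕ²/nₕ.
Dept III: 16303²·(1 − 2115/16303)·6030000/2115 = 6.5947092 × 10^11.
Dept I: 7149²·(1 − 1737/7149)·169000000/1737 = 3.7643498 × 10^12.
Sum = 4.4238207 × 10^12.
SE = √(4.4238207 × 10^12) = 2.103 × 10^6.

2.103 × 10^6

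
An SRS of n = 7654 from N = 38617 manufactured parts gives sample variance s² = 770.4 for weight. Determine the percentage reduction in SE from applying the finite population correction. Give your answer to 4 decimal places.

10.4569

f = n/N = 7654/38617 = 0.19820286.
SE_no-fpc = √(s²/n) = 0.31725897; SE_fpc = √((1−f)s²/n) = 0.2840836.
Ratio = √(1−f) = 0.89543126. Reduction = 100·(1 − 0.89543126) = 10.4569%.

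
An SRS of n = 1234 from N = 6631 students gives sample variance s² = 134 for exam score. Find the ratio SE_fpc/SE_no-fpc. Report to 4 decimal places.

0.9022

f = n/N = 1234/6631 = 0.18609561.
SE_no-fpc = √(s²/n) = 0.32952989; SE_fpc = √((1−f)s²/n) = 0.29729083.
Ratio = √(1−f) = 0.90216650.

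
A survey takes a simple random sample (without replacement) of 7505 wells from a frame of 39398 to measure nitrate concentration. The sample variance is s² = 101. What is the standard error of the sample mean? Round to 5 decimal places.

Under SRS without replacement, Var(ȳ) = (1 − f)·s²/n with f = n/N = 7505/39398 = 0.19049190.
Var(ȳ) = (1 − 0.19049190)·101/7505 = 0.80950810·0.013457695 = 0.010894113.
SE(ȳ) = √(0.010894113) = 0.10437.

0.10437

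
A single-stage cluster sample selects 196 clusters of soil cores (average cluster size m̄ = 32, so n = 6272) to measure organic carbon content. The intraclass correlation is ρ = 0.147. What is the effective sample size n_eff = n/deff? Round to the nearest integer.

1129

deff = 1 + (32 − 1)·0.147 = 1 + 4.557 = 5.557.
n_eff = 6272 / 5.557 = 1129.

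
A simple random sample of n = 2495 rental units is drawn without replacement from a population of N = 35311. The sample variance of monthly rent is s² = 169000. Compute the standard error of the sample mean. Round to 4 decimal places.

Under SRS without replacement, Var(ȳ) = (1 − f)·s²/n with f = n/N = 2495/35311 = 0.07065787.
Var(ȳ) = (1 − 0.07065787)·169000/2495 = 0.92934213·67.735471 = 62.949427.
SE(ȳ) = √(62.949427) = 7.9341.

7.9341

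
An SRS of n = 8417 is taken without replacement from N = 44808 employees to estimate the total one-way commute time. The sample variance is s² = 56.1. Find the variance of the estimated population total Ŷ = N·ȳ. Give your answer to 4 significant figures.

Var(Ŷ) = N²·Var(ȳ) = N²·(1 − n/N)·s²/n.
f = 8417/44808 = 0.18784592; Var(ȳ) = 0.81215408·56.1/8417 = 0.005413074.
Var(Ŷ) = 44808² · 0.005413074 = 1.0868136 × 10^7.

1.087 × 10^7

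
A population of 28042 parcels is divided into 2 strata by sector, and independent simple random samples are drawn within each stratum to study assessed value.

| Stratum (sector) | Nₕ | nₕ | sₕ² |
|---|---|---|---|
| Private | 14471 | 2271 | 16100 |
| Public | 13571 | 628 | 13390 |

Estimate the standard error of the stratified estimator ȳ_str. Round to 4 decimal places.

Var(ȳ_str) = Σₕ Wₕ²(1 − fₕ)sₕ²/nₕ with Wₕ = Nₕ/N, N = 28042.
Private: Wₕ = 0.51604736; term = 0.51604736²·(1 − 0.15693456)·16100/2271 = 1.5916558.
Public: Wₕ = 0.48395264; term = 0.48395264²·(1 − 0.04627515)·13390/628 = 4.762662.
Sum = 6.3543178.
SE = √(6.3543178) = 2.5208.

2.5208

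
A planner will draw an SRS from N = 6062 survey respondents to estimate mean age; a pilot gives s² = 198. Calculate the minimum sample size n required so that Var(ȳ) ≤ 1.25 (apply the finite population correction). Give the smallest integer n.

155

Without fpc, n₀ = s²/D = 198/1.25 = 158.4000.
With fpc, (1 − n/N)·s²/n ≤ D requires n ≥ n₀/(1 + n₀/N) = 158.4000/(1 + 158.4000/6062) = 154.3664.
Rounding up, n = 155.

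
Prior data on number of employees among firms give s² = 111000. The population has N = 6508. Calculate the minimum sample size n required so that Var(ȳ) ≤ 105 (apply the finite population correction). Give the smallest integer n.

Without fpc, n₀ = s²/D = 111000/105 = 1057.1429.
With fpc, (1 − n/N)·s²/n ≤ D requires n ≥ n₀/(1 + n₀/N) = 1057.1429/(1 + 1057.1429/6508) = 909.4192.
Rounding up, n = 910.

910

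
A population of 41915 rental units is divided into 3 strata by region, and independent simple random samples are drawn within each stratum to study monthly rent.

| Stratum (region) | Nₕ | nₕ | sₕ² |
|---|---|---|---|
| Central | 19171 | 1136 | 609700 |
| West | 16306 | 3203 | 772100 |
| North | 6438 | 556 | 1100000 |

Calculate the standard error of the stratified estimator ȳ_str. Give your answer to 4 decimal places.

13.3260

Var(ȳ_str) = Σₕ Wₕ²(1 − fₕ)sₕ²/nₕ with Wₕ = Nₕ/N, N = 41915.
Central: Wₕ = 0.45737803; term = 0.45737803²·(1 − 0.05925617)·609700/1136 = 105.62333.
West: Wₕ = 0.38902541; term = 0.38902541²·(1 − 0.19643076)·772100/3203 = 29.315402.
North: Wₕ = 0.15359656; term = 0.15359656²·(1 − 0.08636222)·1100000/556 = 42.643706.
Sum = 177.58244.
SE = √(177.58244) = 13.3260.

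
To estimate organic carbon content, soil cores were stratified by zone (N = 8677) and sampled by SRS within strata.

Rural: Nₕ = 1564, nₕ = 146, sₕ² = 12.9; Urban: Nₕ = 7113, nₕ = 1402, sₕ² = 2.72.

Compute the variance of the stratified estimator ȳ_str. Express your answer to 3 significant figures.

Var(ȳ_str) = Σₕ Wₕ²(1 − fₕ)sₕ²/nₕ with Wₕ = Nₕ/N, N = 8677.
Rural: Wₕ = 0.18024663; term = 0.18024663²·(1 − 0.09335038)·12.9/146 = 0.0026026193.
Urban: Wₕ = 0.81975337; term = 0.81975337²·(1 − 0.19710389)·2.72/1402 = 0.0010467589.
Sum = 0.0036493782.

0.00365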